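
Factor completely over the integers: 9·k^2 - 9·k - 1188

Pull out the common factor 9, then factor the remaining trinomial.

9·(k + 11)·(k - 12)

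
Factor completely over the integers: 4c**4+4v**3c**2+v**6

Recognize a perfect-square trinomial with the parts 2c**2 and v**3.

(v**3+2c**2)**2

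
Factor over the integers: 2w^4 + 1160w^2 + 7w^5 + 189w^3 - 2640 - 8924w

(7w + 2)(w + 6)(w - 4)(w^2 - 2w + 55)

Trying the rational-root candidates, w = -2/7 is a root, so (7w + 2) is a factor; dividing leaves w^4 + 27w^2 + 158w - 1320.
Next, w = 4 is a root, so (w - 4) is a factor; dividing leaves w^3 + 4w^2 + 43w + 330.
Next, w = -6 is a root, so (w + 6) divides it; the quotient is w^2 - 2w + 55.
The quadratic w^2 - 2w + 55 has discriminant -216 < 0 and is irreducible over ℤ.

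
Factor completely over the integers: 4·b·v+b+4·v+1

(4·v+1)·(b+1)

Group as (4·b·v+b) + (4·v+1) = b·(4·v+1) + (4·v+1).
Both groups share the factor (4·v+1).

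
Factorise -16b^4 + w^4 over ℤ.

(w)⁴ − (2b)⁴ = ((w)² − (2b)²)((w)² + (2b)²); the first factor splits again, the second (w^2 + 4b^2) is irreducible.

(w - 2b)(w + 2b)(w^2 + 4b^2)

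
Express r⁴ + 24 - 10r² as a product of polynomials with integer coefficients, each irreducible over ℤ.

Substitute u = r² to get a quadratic in u, then factor.
r² - 4 is a difference of squares.
r² - 6 is irreducible over ℤ (6 is not a perfect square).

(r + 2)(r - 2)(r² - 6)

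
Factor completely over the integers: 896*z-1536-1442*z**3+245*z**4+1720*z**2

By the rational root theorem, z = 8/5 is a root, so (5*z-8) is a factor; dividing leaves 49*z**3-210*z**2+8*z+192.
Then z = -6/7 is a root, so (7*z+6) divides it; the quotient is 7*z**2-36*z+32.
The remaining quadratic factors as (z-4)(7*z-8).

(5*z-8)*(7*z+6)*(7*z-8)*(z-4)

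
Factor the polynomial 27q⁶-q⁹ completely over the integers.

Pull out the common factor q⁶, leaving -q³+27.
Recognize a difference of cubes with the parts 3 and q.

-q⁶(q-3)(q²+3q+9)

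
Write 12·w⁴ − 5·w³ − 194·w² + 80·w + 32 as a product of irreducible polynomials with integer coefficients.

By the rational root theorem, w = −1/4 is a root, so (4·w + 1) divides it; the quotient is 3·w³ − 2·w² − 48·w + 32.
Then w = 2/3 is a root, so (3·w − 2) is a factor; dividing leaves w² − 16.
The remaining quadratic factors as (w − 4)(w + 4).

(3·w − 2)·(4·w + 1)·(w + 4)·(w − 4)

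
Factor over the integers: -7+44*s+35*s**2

(5*s+7)*(7*s-1)

Need a pair with product 35·(-7) = -245 and sum 44: that's 49 and -5.
Split the middle term: 35*s**2+49*s - 5*s-7 = 7*s*(5*s+7) - (5*s+7).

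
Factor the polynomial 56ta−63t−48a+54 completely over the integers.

(7t−6)(8a−9)

Group as (56ta−63t) + (−48a+54) = 7t(8a−9) − 6(8a−9).
Both groups share the factor (8a−9).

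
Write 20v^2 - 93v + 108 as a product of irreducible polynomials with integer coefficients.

Need a pair with product 20·108 = 2160 and sum -93: that's -48 and -45.
Split the middle term: 20v^2 - 48v - 45v + 108 = 4v(5v - 12) - 9(5v - 12).

(4v - 9)(5v - 12)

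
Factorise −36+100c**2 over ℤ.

4(5c+3)(5c−3)

Factor out 4, leaving 25c**2−9, which is a difference of two squares.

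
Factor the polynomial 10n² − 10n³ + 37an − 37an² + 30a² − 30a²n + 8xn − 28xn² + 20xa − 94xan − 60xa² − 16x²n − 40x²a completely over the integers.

−(5a + 2n)(4x + 6a + 5n)(2x + n − 1)

Group: 4x(−10xa − 4xn − 5an + 5a − 2n² + 2n) + (6a + 5n)(−10xa − 4xn − 5an + 5a − 2n² + 2n); both groups contain (−10xa − 4xn − 5an + 5a − 2n² + 2n), so (4x + 6a + 5n) is a factor with cofactor −10xa − 4xn − 5an + 5a − 2n² + 2n.
The cofactor groups again: −10xa − 4xn − 5an + 5a − 2n² + 2n = −5a(2x + n − 1) − 2n(2x + n − 1); both groups contain (2x + n − 1), giving −(5a + 2n)(2x + n − 1).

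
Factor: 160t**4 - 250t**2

Pull out the common factor 10t**2; 16t**2 - 25 is a difference of squares.

10t**2(4t + 5)(4t - 5)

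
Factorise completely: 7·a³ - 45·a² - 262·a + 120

Trying the rational-root candidates, a = 10 is a root, so (a - 10) is a factor; dividing leaves 7·a² + 25·a - 12.
The remaining quadratic factors as (7·a - 3)(a + 4).

(7·a - 3)·(a + 4)·(a - 10)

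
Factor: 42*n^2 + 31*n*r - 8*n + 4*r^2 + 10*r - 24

(6*n + r + 4)*(7*n + 4*r - 6)

Group: 7*n*(6*n + r + 4) + (4*r - 6)*(6*n + r + 4); both groups contain (6*n + r + 4).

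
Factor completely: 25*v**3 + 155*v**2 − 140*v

5*v*(5*v − 4)*(v + 7)

Pull out the common factor 5*v, then factor the remaining trinomial.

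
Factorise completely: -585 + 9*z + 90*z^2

Pull out the common factor 9, then factor the remaining trinomial.

9*(2*z - 5)*(5*z + 13)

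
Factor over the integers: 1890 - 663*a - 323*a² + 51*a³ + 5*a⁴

By the rational root theorem, a = 9/5 is a root, so (5*a - 9) is a factor; dividing leaves a³ + 12*a² - 43*a - 210.
Continuing, a = -3 is a root, giving the factor (a + 3) and quotient a² + 9*a - 70.
The remaining quadratic factors as (a + 14)(a - 5).

(5*a - 9)*(a + 14)*(a + 3)*(a - 5)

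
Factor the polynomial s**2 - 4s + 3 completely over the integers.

Two integers with product 3 and sum -4 are -1 and -3.

(s - 1)(s - 3)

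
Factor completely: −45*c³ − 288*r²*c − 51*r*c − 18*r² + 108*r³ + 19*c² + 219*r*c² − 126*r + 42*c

Group: 6*r*(18*r² − 21*r*c + 18*r + 5*c² − 6*c) + (−9*c − 7)*(18*r² − 21*r*c + 18*r + 5*c² − 6*c); both groups contain (18*r² − 21*r*c + 18*r + 5*c² − 6*c), so (6*r − 9*c − 7) is a factor with cofactor 18*r² − 21*r*c + 18*r + 5*c² − 6*c.
The cofactor groups again: 18*r² − 21*r*c + 18*r + 5*c² − 6*c = 3*r*(6*r − 5*c + 6) − c*(6*r − 5*c + 6); both groups contain (6*r − 5*c + 6), giving (3*r − c)*(6*r − 5*c + 6).

(6*r − 5*c + 6)*(6*r − 9*c − 7)*(3*r − c)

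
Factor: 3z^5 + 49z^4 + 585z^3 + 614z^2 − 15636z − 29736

Trying the rational-root candidates, z = −2 is a root, so (z + 2) divides it; the quotient is 3z^4 + 43z^3 + 499z^2 − 384z − 14868.
Then z = 14/3 is a root, so (3z − 14) divides it; the quotient is z^3 + 19z^2 + 255z + 1062.
Then z = −6 is a root, so (z + 6) is a factor; dividing leaves z^2 + 13z + 177.
The quadratic z^2 + 13z + 177 has discriminant −539 < 0 and is irreducible over ℤ.

(3z − 14)(z + 2)(z + 6)(z^2 + 13z + 177)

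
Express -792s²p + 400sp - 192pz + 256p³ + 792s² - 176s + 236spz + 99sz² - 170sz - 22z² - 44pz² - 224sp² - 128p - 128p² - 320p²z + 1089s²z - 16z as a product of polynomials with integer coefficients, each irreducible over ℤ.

Group: 8p(-99s² - 28sp - 9sz + 22s + 32p² + 4pz + 16p + 2z) + (-11z - 8)(-99s² - 28sp - 9sz + 22s + 32p² + 4pz + 16p + 2z); both groups contain (-99s² - 28sp - 9sz + 22s + 32p² + 4pz + 16p + 2z), so (8p - 11z - 8) is a factor with cofactor -99s² - 28sp - 9sz + 22s + 32p² + 4pz + 16p + 2z.
The cofactor groups again: -99s² - 28sp - 9sz + 22s + 32p² + 4pz + 16p + 2z = -9s(11s + 8p + z) + (4p + 2)(11s + 8p + z); both groups contain (11s + 8p + z), giving -(9s - 4p - 2)(11s + 8p + z).

-(9s - 4p - 2)(11s + 8p + z)(8p - 11z - 8)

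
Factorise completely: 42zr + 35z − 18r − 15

Group as (42zr + 35z) + (−18r − 15) = 7z(6r + 5) − 3(6r + 5).
Both groups share the factor (6r + 5).

(6r + 5)(7z − 3)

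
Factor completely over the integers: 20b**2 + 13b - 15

Need a pair with product 20·(-15) = -300 and sum 13: that's -12 and 25.
Split the middle term: 20b**2 - 12b + 25b - 15 = 4b(5b - 3) + 5(5b - 3).

(4b + 5)(5b - 3)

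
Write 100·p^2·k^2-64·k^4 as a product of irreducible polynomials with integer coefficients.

4·k^2·(5·p-4·k)·(5·p+4·k)

Factor out 4·k^2, leaving 25·p^2-16·k^2, which is a difference of two squares.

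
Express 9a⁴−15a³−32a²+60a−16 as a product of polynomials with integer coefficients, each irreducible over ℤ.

By the rational root theorem, a = 1/3 is a root, so (3a−1) is a factor; dividing leaves 3a³−4a²−12a+16.
Then a = 2 is a root, so (a−2) divides it; the quotient is 3a²+2a−8.
The remaining quadratic factors as (3a−4)(a+2).

(3a−1)(3a−4)(a+2)(a−2)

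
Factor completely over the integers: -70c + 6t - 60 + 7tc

(7c + 6)(t - 10)

Group as (7tc + 6t) + (-70c - 60) = t(7c + 6) - 10(7c + 6).
Both groups share the factor (7c + 6).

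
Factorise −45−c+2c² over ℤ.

Need a pair with product 2·(−45) = −90 and sum −1: that's 9 and −10.
Split the middle term: 2c²+9c − 10c−45 = c(2c+9) − 5(2c+9).

(2c+9)(c−5)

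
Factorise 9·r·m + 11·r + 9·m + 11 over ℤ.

(9·m + 11)·(r + 1)

Group as (9·r·m + 11·r) + (9·m + 11) = r·(9·m + 11) + (9·m + 11).
Both groups share the factor (9·m + 11).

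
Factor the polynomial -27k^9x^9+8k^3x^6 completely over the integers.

Every term has a factor of k^3x^6; factoring it out leaves -27k^6x^3+8.
Recognize a difference of cubes with the parts 2 and 3k^2x.

-k^3x^6(3k^2x-2)(9k^4x^2+6k^2x+4)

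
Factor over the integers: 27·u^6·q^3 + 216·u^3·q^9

Factor out 27·u^3·q^3 first: what remains is u^3 + 8·q^6.
Recognize a sum of cubes with the parts 2·q^2 and u.

27·q^3·u^3·(u + 2·q^2)·(u^2 - 2·u·q^2 + 4·q^4)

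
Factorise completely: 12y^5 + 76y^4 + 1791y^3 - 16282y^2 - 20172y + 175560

Trying the rational-root candidates, y = 11/2 is a root, so (2y - 11) is a factor; dividing leaves 6y^4 + 71y^3 + 1286y^2 - 1068y - 15960.
Then y = 7/2 is a root, giving the factor (2y - 7) and quotient 3y^3 + 46y^2 + 804y + 2280.
Then y = -10/3 is a root, giving the factor (3y + 10) and quotient y^2 + 12y + 228.
The quadratic y^2 + 12y + 228 has discriminant -768 < 0 and is irreducible over ℤ.

(2y - 11)(2y - 7)(3y + 10)(y^2 + 12y + 228)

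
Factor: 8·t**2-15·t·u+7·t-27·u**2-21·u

(8·t+9·u+7)·(t-3·u)

Group: 8·t·(t-3·u) + (9·u+7)·(t-3·u); both groups contain (t-3·u).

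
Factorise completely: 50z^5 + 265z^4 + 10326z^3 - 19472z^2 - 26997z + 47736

(2z - 3)(5z + 8)(5z - 9)(z^2 + 7z + 221)

Trying the rational-root candidates, z = -8/5 is a root, so (5z + 8) divides it; the quotient is 10z^4 + 37z^3 + 2006z^2 - 7104z + 5967.
Then z = 9/5 is a root, giving the factor (5z - 9) and quotient 2z^3 + 11z^2 + 421z - 663.
Continuing, z = 3/2 is a root, giving the factor (2z - 3) and quotient z^2 + 7z + 221.
The quadratic z^2 + 7z + 221 has discriminant -835 < 0 and is irreducible over ℤ.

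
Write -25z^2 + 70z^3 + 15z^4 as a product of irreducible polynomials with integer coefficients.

Pull out the common factor 5z^2, then factor the remaining trinomial.

5z^2(3z - 1)(z + 5)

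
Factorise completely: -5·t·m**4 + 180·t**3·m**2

5·m**2·t·(6·t - m)·(6·t + m)

Every term has a factor of 5·t·m**2. Then 36·t**2 - m**2 = (6·t)² − (m)².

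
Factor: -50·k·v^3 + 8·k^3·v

Every term has a factor of 2·k·v. Then 4·k^2 - 25·v^2 = (2·k)² − (5·v)².

2·k·v·(2·k + 5·v)·(2·k - 5·v)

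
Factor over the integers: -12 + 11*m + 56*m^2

Need a pair with product 56·(-12) = -672 and sum 11: that's 32 and -21.
Split the middle term: 56*m^2 + 32*m - 21*m - 12 = 8*m*(7*m + 4) - 3*(7*m + 4).

(7*m + 4)*(8*m - 3)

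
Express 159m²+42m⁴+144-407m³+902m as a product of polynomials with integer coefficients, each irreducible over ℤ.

(6m+1)(7m+8)(m-2)(m-9)

Among the possible rational roots, m = 2 is a root, so (m-2) divides it; the quotient is 42m³-323m²-487m-72.
Next, m = -1/6 is a root, so (6m+1) divides it; the quotient is 7m²-55m-72.
The remaining quadratic factors as (7m+8)(m-9).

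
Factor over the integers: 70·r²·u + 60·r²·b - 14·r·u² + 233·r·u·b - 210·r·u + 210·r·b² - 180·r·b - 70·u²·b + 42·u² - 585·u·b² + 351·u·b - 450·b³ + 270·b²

Group: 10·r·(7·r·u + 6·r·b + 35·u·b - 21·u + 30·b² - 18·b) + (-2·u - 15·b)·(7·r·u + 6·r·b + 35·u·b - 21·u + 30·b² - 18·b); both groups contain (7·r·u + 6·r·b + 35·u·b - 21·u + 30·b² - 18·b), so (10·r - 2·u - 15·b) is a factor with cofactor 7·r·u + 6·r·b + 35·u·b - 21·u + 30·b² - 18·b.
The cofactor groups again: 7·r·u + 6·r·b + 35·u·b - 21·u + 30·b² - 18·b = r·(7·u + 6·b) + (5·b - 3)·(7·u + 6·b); both groups contain (7·u + 6·b), giving (r + 5·b - 3)·(7·u + 6·b).

(10·r - 2·u - 15·b)·(r + 5·b - 3)·(7·u + 6·b)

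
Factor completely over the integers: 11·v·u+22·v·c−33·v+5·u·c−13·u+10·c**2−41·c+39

(u+2·c−3)·(11·v+5·c−13)

Group: u·(11·v+5·c−13) + (2·c−3)·(11·v+5·c−13); both groups contain (11·v+5·c−13).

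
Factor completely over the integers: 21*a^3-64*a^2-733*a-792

(3*a+11)*(7*a+9)*(a-8)

Trying the rational-root candidates, a = -11/3 is a root, so (3*a+11) is a factor; dividing leaves 7*a^2-47*a-72.
The remaining quadratic factors as (7*a+9)(a-8).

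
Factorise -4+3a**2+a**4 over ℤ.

Substitute u = a**2 to get a quadratic in u, then factor.
a**2+4 is irreducible over ℤ (sum of squares).
a**2-1 is a difference of squares.

(a+1)(a-1)(a**2+4)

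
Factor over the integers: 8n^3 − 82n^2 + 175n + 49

(2n − 7)(4n + 1)(n − 7)

Trying the rational-root candidates, n = 7 is a root, giving the factor (n − 7) and quotient 8n^2 − 26n − 7.
The remaining quadratic factors as (2n − 7)(4n + 1).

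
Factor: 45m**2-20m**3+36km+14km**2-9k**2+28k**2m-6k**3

Group: k(-6k**2-2km-9k+4m**2-9m) - 5m(-6k**2-2km-9k+4m**2-9m); both groups contain (-6k**2-2km-9k+4m**2-9m), so (k-5m) is a factor with cofactor -6k**2-2km-9k+4m**2-9m.
The cofactor groups again: -6k**2-2km-9k+4m**2-9m = -6k(k+m) + (4m-9)(k+m); both groups contain (k+m), giving -(6k-4m+9)(k+m).

-(6k-4m+9)(k+m)(k-5m)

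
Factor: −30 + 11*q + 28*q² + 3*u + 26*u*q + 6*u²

(2*u + 4*q + 5)*(3*u + 7*q − 6)

Group: 2*u*(3*u + 7*q − 6) + (4*q + 5)*(3*u + 7*q − 6); both groups contain (3*u + 7*q − 6).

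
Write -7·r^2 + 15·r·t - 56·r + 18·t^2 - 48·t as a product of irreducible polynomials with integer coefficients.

Group: -r·(7·r + 6·t) + (3·t - 8)·(7·r + 6·t); both groups contain (7·r + 6·t).

-(7·r + 6·t)·(r - 3·t + 8)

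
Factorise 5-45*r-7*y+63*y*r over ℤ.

Group as (63*y*r-7*y) + (-45*r+5) = 7*y*(9*r-1) - 5*(9*r-1).
Both groups share the factor (9*r-1).

(7*y-5)*(9*r-1)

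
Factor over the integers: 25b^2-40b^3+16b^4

b^2(4b-5)^2

Pull out the common factor b^2, leaving 16b^2-40b+25.
Recognize a perfect-square trinomial with the parts 5 and 4b.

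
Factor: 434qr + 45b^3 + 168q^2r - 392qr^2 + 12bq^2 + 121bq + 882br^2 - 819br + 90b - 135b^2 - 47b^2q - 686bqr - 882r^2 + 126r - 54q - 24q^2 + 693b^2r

Group: b(45b^2 - 47bq + 63br - 45b + 12q^2 - 28qr + 27q - 63r) + (14r - 2)(45b^2 - 47bq + 63br - 45b + 12q^2 - 28qr + 27q - 63r); both groups contain (45b^2 - 47bq + 63br - 45b + 12q^2 - 28qr + 27q - 63r), so (b + 14r - 2) is a factor with cofactor 45b^2 - 47bq + 63br - 45b + 12q^2 - 28qr + 27q - 63r.
The cofactor groups again: 45b^2 - 47bq + 63br - 45b + 12q^2 - 28qr + 27q - 63r = 5b(9b - 4q - 9) + (-3q + 7r)(9b - 4q - 9); both groups contain (9b - 4q - 9), giving (5b - 3q + 7r)(9b - 4q - 9).

(5b - 3q + 7r)(9b - 4q - 9)(b + 14r - 2)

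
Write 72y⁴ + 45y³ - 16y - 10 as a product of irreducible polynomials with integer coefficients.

(8y + 5)(9y³ - 2)

Group as (72y⁴ - 16y) + (45y³ - 10) = 8y(9y³ - 2) + 5(9y³ - 2).
Both groups share the factor (9y³ - 2).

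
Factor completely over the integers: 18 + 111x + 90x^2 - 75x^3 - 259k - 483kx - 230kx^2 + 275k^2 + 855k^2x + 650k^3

Group: 10k(65k^2 - 12kx - 31k - 5x^2 + 9x + 2) + (15x + 9)(65k^2 - 12kx - 31k - 5x^2 + 9x + 2); both groups contain (65k^2 - 12kx - 31k - 5x^2 + 9x + 2), so (10k + 15x + 9) is a factor with cofactor 65k^2 - 12kx - 31k - 5x^2 + 9x + 2.
The cofactor groups again: 65k^2 - 12kx - 31k - 5x^2 + 9x + 2 = 5k(13k - 5x - 1) + (x - 2)(13k - 5x - 1); both groups contain (13k - 5x - 1), giving (5k + x - 2)(13k - 5x - 1).

(10k + 15x + 9)(13k - 5x - 1)(5k + x - 2)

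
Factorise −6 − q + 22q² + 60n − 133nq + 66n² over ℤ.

Group: 11n(6n − 11q + 6) + (−2q − 1)(6n − 11q + 6); both groups contain (6n − 11q + 6).

(11n − 2q − 1)(6n − 11q + 6)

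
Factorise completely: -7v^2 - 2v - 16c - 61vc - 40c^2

-(7v + 5c + 2)(v + 8c)

Group: -7v(v + 8c) + (-5c - 2)(v + 8c); both groups contain (v + 8c).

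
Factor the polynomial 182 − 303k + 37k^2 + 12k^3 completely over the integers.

(3k − 2)(4k − 13)(k + 7)

Testing divisors of the constant over divisors of the leading coefficient, k = −7 is a root, so (k + 7) is a factor; dividing leaves 12k^2 − 47k + 26.
The remaining quadratic factors as (4k − 13)(3k − 2).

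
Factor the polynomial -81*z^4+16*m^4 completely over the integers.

Write as (4*m^2)² − (9*z^2)², then factor 4*m^2-9*z^2 once more.

(2*m+3*z)*(2*m-3*z)*(4*m^2+9*z^2)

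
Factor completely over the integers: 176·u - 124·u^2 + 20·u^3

4·u·(5·u - 11)·(u - 4)

Pull out the common factor 4·u, then factor the remaining trinomial.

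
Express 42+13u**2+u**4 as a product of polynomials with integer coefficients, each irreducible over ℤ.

Substitute w = u**2 to get a quadratic in w, then factor.
u**2+6 is irreducible over ℤ (always positive, so no real roots).
u**2+7 is irreducible over ℤ (always positive, so no real roots).

(u**2+6)(u**2+7)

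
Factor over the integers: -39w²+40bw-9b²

-(9b-13w)(b-3w)

Group: -9b(b-3w) + 13w(b-3w); both groups contain (b-3w).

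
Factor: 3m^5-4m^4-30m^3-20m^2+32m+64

(3m-4)(m+2)(m-4)(m^2+2m+2)

Among the possible rational roots, m = 4 is a root, so (m-4) divides it; the quotient is 3m^4+8m^3+2m^2-12m-16.
Next, m = 4/3 is a root, giving the factor (3m-4) and quotient m^3+4m^2+6m+4.
Continuing, m = -2 is a root, so (m+2) is a factor; dividing leaves m^2+2m+2.
The quadratic m^2+2m+2 has discriminant -4 < 0 and is irreducible over ℤ.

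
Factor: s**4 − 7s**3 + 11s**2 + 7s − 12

(s + 1)(s − 1)(s − 3)(s − 4)

By the rational root theorem, s = 3 is a root, so (s − 3) is a factor; dividing leaves s**3 − 4s**2 − s + 4.
Continuing, s = 4 is a root, giving the factor (s − 4) and quotient s**2 − 1.
The remaining quadratic factors as (s + 1)(s − 1).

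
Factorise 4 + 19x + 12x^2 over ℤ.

(3x + 4)(4x + 1)

Need a pair with product 12·4 = 48 and sum 19: that's 3 and 16.
Split the middle term: 12x^2 + 3x + 16x + 4 = 3x(4x + 1) + 4(4x + 1).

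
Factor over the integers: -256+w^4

(w+4)*(w-4)*(w^2+16)

Write as (w^2)² − (16)², then factor w^2-16 once more.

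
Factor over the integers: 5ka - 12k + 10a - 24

Group as (5ka - 12k) + (10a - 24) = k(5a - 12) + 2(5a - 12).
Both groups share the factor (5a - 12).

(5a - 12)(k + 2)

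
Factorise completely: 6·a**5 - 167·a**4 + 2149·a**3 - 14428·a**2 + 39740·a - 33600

Among the possible rational roots, a = 10/3 is a root, giving the factor (3·a - 10) and quotient 2·a**4 - 49·a**3 + 553·a**2 - 2966·a + 3360.
Next, a = 10 is a root, so (a - 10) is a factor; dividing leaves 2·a**3 - 29·a**2 + 263·a - 336.
Next, a = 3/2 is a root, giving the factor (2·a - 3) and quotient a**2 - 13·a + 112.
The quadratic a**2 - 13·a + 112 has discriminant -279 < 0 and is irreducible over ℤ.

(2·a - 3)·(3·a - 10)·(a - 10)·(a**2 - 13·a + 112)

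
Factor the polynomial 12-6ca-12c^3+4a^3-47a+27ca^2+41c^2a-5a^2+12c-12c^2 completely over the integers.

Group: c(-12c^2-7ca-a^2+a+12) + (-4a+1)(-12c^2-7ca-a^2+a+12); both groups contain (-12c^2-7ca-a^2+a+12), so (c-4a+1) is a factor with cofactor -12c^2-7ca-a^2+a+12.
The cofactor groups again: -12c^2-7ca-a^2+a+12 = -4c(3c+a+3) + (-a+4)(3c+a+3); both groups contain (3c+a+3), giving -(4c+a-4)(3c+a+3).

-(c-4a+1)(3c+a+3)(4c+a-4)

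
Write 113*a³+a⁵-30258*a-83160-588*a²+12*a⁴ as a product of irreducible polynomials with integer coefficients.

(a+12)*(a+3)*(a-11)*(a²+8*a+210)

Trying the rational-root candidates, a = -3 is a root, so (a+3) divides it; the quotient is a⁴+9*a³+86*a²-846*a-27720.
Continuing, a = -12 is a root, so (a+12) is a factor; dividing leaves a³-3*a²+122*a-2310.
Continuing, a = 11 is a root, so (a-11) divides it; the quotient is a²+8*a+210.
The quadratic a²+8*a+210 has discriminant -776 < 0 and is irreducible over ℤ.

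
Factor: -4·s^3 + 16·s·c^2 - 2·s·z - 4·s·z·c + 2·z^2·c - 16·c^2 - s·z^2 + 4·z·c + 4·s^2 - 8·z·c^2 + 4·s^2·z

Group: 2·s·(-2·s^2 + s·z + 4·s·c + 2·s - 2·z·c - 4·c) + (-z + 4·c)·(-2·s^2 + s·z + 4·s·c + 2·s - 2·z·c - 4·c); both groups contain (-2·s^2 + s·z + 4·s·c + 2·s - 2·z·c - 4·c), so (2·s - z + 4·c) is a factor with cofactor -2·s^2 + s·z + 4·s·c + 2·s - 2·z·c - 4·c.
The cofactor groups again: -2·s^2 + s·z + 4·s·c + 2·s - 2·z·c - 4·c = -2·s·(s - 2·c) + (z + 2)·(s - 2·c); both groups contain (s - 2·c), giving -(2·s - z - 2)·(s - 2·c).

-(s - 2·c)·(2·s - z - 2)·(2·s - z + 4·c)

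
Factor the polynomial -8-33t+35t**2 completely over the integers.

Need a pair with product 35·(-8) = -280 and sum -33: that's -40 and 7.
Split the middle term: 35t**2-40t + 7t-8 = 5t(7t-8) + (7t-8).

(5t+1)(7t-8)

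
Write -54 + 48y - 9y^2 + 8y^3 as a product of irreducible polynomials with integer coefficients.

Group as (8y^3 + 48y) + (-9y^2 - 54) = 8y(y^2 + 6) - 9(y^2 + 6).
Both groups share the factor (y^2 + 6).

(8y - 9)(y^2 + 6)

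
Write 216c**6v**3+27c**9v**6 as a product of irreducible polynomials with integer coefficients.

Every term has a factor of 27c**6v**3; factoring it out leaves c**3v**3+8.
Recognize a sum of cubes with the parts 2 and cv.

27c**6v**3(cv+2)(c**2v**2-2cv+4)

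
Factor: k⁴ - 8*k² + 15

(k² - 3)*(k² - 5)

Substitute u = k² to get a quadratic in u, then factor.
k² - 3 is irreducible over ℤ (3 is not a perfect square).
k² - 5 is irreducible over ℤ (5 is not a perfect square).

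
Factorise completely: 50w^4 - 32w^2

Factor out 2w^2, leaving 25w^2 - 16, which is a difference of two squares.

2w^2(5w + 4)(5w - 4)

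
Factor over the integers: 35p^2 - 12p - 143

Need a pair with product 35·(-143) = -5005 and sum -12: that's -77 and 65.
Split the middle term: 35p^2 - 77p + 65p - 143 = 7p(5p - 11) + 13(5p - 11).

(5p - 11)(7p + 13)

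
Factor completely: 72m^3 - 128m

8m(3m + 4)(3m - 4)

Factor out 8m, leaving 9m^2 - 16, which is a difference of two squares.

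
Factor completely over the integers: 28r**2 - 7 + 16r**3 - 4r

Group as (16r**3 - 4r) + (28r**2 - 7) = 4r(4r**2 - 1) + 7(4r**2 - 1).
Both groups share the factor (4r**2 - 1).

(2r + 1)(2r - 1)(4r + 7)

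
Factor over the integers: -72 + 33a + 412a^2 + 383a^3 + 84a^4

(3a - 1)(4a + 3)(7a + 8)(a + 3)

Among the possible rational roots, a = 1/3 is a root, so (3a - 1) divides it; the quotient is 28a^3 + 137a^2 + 183a + 72.
Continuing, a = -8/7 is a root, so (7a + 8) divides it; the quotient is 4a^2 + 15a + 9.
The remaining quadratic factors as (a + 3)(4a + 3).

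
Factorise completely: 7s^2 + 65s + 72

(7s + 9)(s + 8)

Need a pair with product 7·72 = 504 and sum 65: that's 9 and 56.
Split the middle term: 7s^2 + 9s + 56s + 72 = s(7s + 9) + 8(7s + 9).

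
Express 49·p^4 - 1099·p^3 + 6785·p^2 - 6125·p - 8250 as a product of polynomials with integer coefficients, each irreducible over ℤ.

(7·p + 5)·(7·p - 15)·(p - 10)·(p - 11)

Among the possible rational roots, p = 15/7 is a root, so (7·p - 15) divides it; the quotient is 7·p^3 - 142·p^2 + 665·p + 550.
Then p = 11 is a root, so (p - 11) divides it; the quotient is 7·p^2 - 65·p - 50.
The remaining quadratic factors as (p - 10)(7·p + 5).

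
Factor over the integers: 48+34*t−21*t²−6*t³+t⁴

(t+1)*(t+3)*(t−2)*(t−8)

Testing divisors of the constant over divisors of the leading coefficient, t = −3 is a root, so (t+3) is a factor; dividing leaves t³−9*t²+6*t+16.
Then t = 8 is a root, so (t−8) divides it; the quotient is t²−t−2.
The remaining quadratic factors as (t+1)(t−2).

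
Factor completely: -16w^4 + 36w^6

Pull out the common factor 4w^4, leaving 9w^2 - 4.
Recognize a difference of squares with the parts 3w and 2.

4w^4(3w + 2)(3w - 2)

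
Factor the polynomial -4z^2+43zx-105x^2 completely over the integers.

-(4z-15x)(z-7x)

Group: -4z(z-7x) + 15x(z-7x); both groups contain (z-7x).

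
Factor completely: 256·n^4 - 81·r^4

(4·n + 3·r)·(4·n - 3·r)·(16·n^2 + 9·r^2)

Difference of squares twice: with A = 4·n and B = 3·r, A⁴ − B⁴ = (A² − B²)(A² + B²), and A² − B² factors again.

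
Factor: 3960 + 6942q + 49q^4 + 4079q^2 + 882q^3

(7q + 10)(7q + 11)(q + 12)(q + 3)

Testing divisors of the constant over divisors of the leading coefficient, q = −10/7 is a root, giving the factor (7q + 10) and quotient 7q^3 + 116q^2 + 417q + 396.
Continuing, q = −12 is a root, giving the factor (q + 12) and quotient 7q^2 + 32q + 33.
The remaining quadratic factors as (7q + 11)(q + 3).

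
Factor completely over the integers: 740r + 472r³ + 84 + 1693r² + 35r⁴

(5r + 1)(7r + 2)(r + 6)(r + 7)

Testing divisors of the constant over divisors of the leading coefficient, r = −6 is a root, so (r + 6) divides it; the quotient is 35r³ + 262r² + 121r + 14.
Then r = −2/7 is a root, so (7r + 2) divides it; the quotient is 5r² + 36r + 7.
The remaining quadratic factors as (r + 7)(5r + 1).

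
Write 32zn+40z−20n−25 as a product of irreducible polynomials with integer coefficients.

Group as (32zn+40z) + (−20n−25) = 8z(4n+5) − 5(4n+5).
Both groups share the factor (4n+5).

(4n+5)(8z−5)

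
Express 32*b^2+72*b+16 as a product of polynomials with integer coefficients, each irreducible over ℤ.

Pull out the common factor 8, then factor the remaining trinomial.

8*(4*b+1)*(b+2)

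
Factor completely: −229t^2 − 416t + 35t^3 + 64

(5t + 8)(7t − 1)(t − 8)

Among the possible rational roots, t = −8/5 is a root, giving the factor (5t + 8) and quotient 7t^2 − 57t + 8.
The remaining quadratic factors as (t − 8)(7t − 1).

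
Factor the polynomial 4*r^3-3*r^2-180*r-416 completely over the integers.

(4*r+13)*(r+4)*(r-8)

By the rational root theorem, r = 8 is a root, so (r-8) is a factor; dividing leaves 4*r^2+29*r+52.
The remaining quadratic factors as (4*r+13)(r+4).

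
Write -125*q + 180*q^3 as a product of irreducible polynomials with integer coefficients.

Pull out the common factor 5*q; 36*q^2 - 25 is a difference of squares.

5*q*(6*q + 5)*(6*q - 5)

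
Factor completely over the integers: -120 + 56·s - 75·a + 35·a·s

Group as (35·a·s - 75·a) + (56·s - 120) = 5·a·(7·s - 15) + 8·(7·s - 15).
Both groups share the factor (7·s - 15).

(5·a + 8)·(7·s - 15)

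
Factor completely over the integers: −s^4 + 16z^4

(2z − s)(2z + s)(4z^2 + s^2)

(2z)⁴ − (s)⁴ = ((2z)² − (s)²)((2z)² + (s)²); the first factor splits again, the second (4z^2 + s^2) is irreducible.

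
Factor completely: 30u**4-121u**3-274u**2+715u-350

(5u+14)(6u-5)(u-1)(u-5)

By the rational root theorem, u = 1 is a root, so (u-1) is a factor; dividing leaves 30u**3-91u**2-365u+350.
Next, u = 5 is a root, giving the factor (u-5) and quotient 30u**2+59u-70.
The remaining quadratic factors as (5u+14)(6u-5).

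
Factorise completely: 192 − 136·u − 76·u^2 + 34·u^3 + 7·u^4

Among the possible rational roots, u = −6 is a root, giving the factor (u + 6) and quotient 7·u^3 − 8·u^2 − 28·u + 32.
Next, u = 8/7 is a root, so (7·u − 8) is a factor; dividing leaves u^2 − 4.
The remaining quadratic factors as (u + 2)(u − 2).

(7·u − 8)·(u + 2)·(u + 6)·(u − 2)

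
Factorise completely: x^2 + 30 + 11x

Two integers with product 30 and sum 11 are 5 and 6.

(x + 5)(x + 6)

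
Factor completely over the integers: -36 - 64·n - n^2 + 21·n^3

(3·n + 2)·(7·n + 9)·(n - 2)

Testing divisors of the constant over divisors of the leading coefficient, n = 2 is a root, giving the factor (n - 2) and quotient 21·n^2 + 41·n + 18.
The remaining quadratic factors as (3·n + 2)(7·n + 9).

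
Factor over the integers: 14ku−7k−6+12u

Group as (14ku−7k) + (12u−6) = 7k(2u−1) + 6(2u−1).
Both groups share the factor (2u−1).

(2u−1)(7k+6)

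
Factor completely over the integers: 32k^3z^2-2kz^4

Every term has a factor of 2kz^2. Then 16k^2-z^2 = (4k)² − (z)².

2kz^2(4k+z)(4k-z)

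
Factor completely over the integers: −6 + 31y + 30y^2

(5y + 6)(6y − 1)

Need a pair with product 30·(−6) = −180 and sum 31: that's 36 and −5.
Split the middle term: 30y^2 + 36y − 5y − 6 = 6y(5y + 6) − (5y + 6).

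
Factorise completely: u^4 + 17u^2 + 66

Substitute w = u^2 to get a quadratic in w, then factor.
u^2 + 6 is irreducible over ℤ (always positive, so no real roots).
u^2 + 11 is irreducible over ℤ (always positive, so no real roots).

(u^2 + 11)(u^2 + 6)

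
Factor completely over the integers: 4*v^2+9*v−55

Need a pair with product 4·(−55) = −220 and sum 9: that's −11 and 20.
Split the middle term: 4*v^2−11*v + 20*v−55 = v*(4*v−11) + 5*(4*v−11).

(4*v−11)*(v+5)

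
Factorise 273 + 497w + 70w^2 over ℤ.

7(2w + 13)(5w + 3)

Pull out the common factor 7, then factor the remaining trinomial.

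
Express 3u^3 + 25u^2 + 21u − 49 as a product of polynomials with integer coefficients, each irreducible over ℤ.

(3u + 7)(u + 7)(u − 1)

Among the possible rational roots, u = −7 is a root, giving the factor (u + 7) and quotient 3u^2 + 4u − 7.
The remaining quadratic factors as (u − 1)(3u + 7).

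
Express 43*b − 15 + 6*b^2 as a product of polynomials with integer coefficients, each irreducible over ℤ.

(2*b + 15)*(3*b − 1)

Need a pair with product 6·(−15) = −90 and sum 43: that's 45 and −2.
Split the middle term: 6*b^2 + 45*b − 2*b − 15 = 3*b*(2*b + 15) − (2*b + 15).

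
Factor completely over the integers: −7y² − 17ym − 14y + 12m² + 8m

−(7y − 4m)(y + 3m + 2)

Group: −y(7y − 4m) + (−3m − 2)(7y − 4m); both groups contain (7y − 4m).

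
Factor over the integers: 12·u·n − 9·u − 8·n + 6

Group as (12·u·n − 9·u) + (−8·n + 6) = 3·u·(4·n − 3) − 2·(4·n − 3).
Both groups share the factor (4·n − 3).

(3·u − 2)·(4·n − 3)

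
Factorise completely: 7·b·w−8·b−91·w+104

(7·w−8)·(b−13)

Group as (7·b·w−8·b) + (−91·w+104) = b·(7·w−8) − 13·(7·w−8).
Both groups share the factor (7·w−8).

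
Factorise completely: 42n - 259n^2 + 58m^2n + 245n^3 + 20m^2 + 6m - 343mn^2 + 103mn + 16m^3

Group: 8m(2m^2 + 9mn + m - 35n^2 + 7n) + (-7n + 6)(2m^2 + 9mn + m - 35n^2 + 7n); both groups contain (2m^2 + 9mn + m - 35n^2 + 7n), so (8m - 7n + 6) is a factor with cofactor 2m^2 + 9mn + m - 35n^2 + 7n.
The cofactor groups again: 2m^2 + 9mn + m - 35n^2 + 7n = m(2m - 5n + 1) + 7n(2m - 5n + 1); both groups contain (2m - 5n + 1), giving (m + 7n)(2m - 5n + 1).

(2m - 5n + 1)(8m - 7n + 6)(m + 7n)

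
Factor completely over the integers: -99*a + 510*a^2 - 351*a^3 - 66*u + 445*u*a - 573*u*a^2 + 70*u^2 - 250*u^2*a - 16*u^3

-(u + 13*a - 3)*(2*u + 3*a)*(8*u + 9*a - 11)

Group: 8*u*(-2*u^2 - 29*u*a + 6*u - 39*a^2 + 9*a) + (9*a - 11)*(-2*u^2 - 29*u*a + 6*u - 39*a^2 + 9*a); both groups contain (-2*u^2 - 29*u*a + 6*u - 39*a^2 + 9*a), so (8*u + 9*a - 11) is a factor with cofactor -2*u^2 - 29*u*a + 6*u - 39*a^2 + 9*a.
The cofactor groups again: -2*u^2 - 29*u*a + 6*u - 39*a^2 + 9*a = -u*(2*u + 3*a) + (-13*a + 3)*(2*u + 3*a); both groups contain (2*u + 3*a), giving -(u + 13*a - 3)*(2*u + 3*a).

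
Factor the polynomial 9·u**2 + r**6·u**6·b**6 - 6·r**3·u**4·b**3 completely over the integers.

Pull out the common factor u**2, leaving r**6·u**4·b**6 - 6·r**3·u**2·b**3 + 9.
Recognize a perfect-square trinomial with the parts 3 and r**3·u**2·b**3.

u**2·(r**3·u**2·b**3 - 3)**2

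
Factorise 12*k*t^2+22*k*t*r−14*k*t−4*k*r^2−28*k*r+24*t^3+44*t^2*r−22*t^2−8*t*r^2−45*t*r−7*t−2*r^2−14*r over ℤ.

(6*t−r−7)*(2*k+4*t+1)*(t+2*r)

Group: 2*k*(6*t^2+11*t*r−7*t−2*r^2−14*r) + (4*t+1)*(6*t^2+11*t*r−7*t−2*r^2−14*r); both groups contain (6*t^2+11*t*r−7*t−2*r^2−14*r), so (2*k+4*t+1) is a factor with cofactor 6*t^2+11*t*r−7*t−2*r^2−14*r.
The cofactor groups again: 6*t^2+11*t*r−7*t−2*r^2−14*r = t*(6*t−r−7) + 2*r*(6*t−r−7); both groups contain (6*t−r−7), giving (t+2*r)*(6*t−r−7).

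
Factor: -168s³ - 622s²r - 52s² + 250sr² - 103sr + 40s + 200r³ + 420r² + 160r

Group: s(-168s² + 50sr - 52s + 50r² + 105r + 40) + 4r(-168s² + 50sr - 52s + 50r² + 105r + 40); both groups contain (-168s² + 50sr - 52s + 50r² + 105r + 40), so (s + 4r) is a factor with cofactor -168s² + 50sr - 52s + 50r² + 105r + 40.
The cofactor groups again: -168s² + 50sr - 52s + 50r² + 105r + 40 = -12s(14s - 10r - 5) + (-5r - 8)(14s - 10r - 5); both groups contain (14s - 10r - 5), giving -(12s + 5r + 8)(14s - 10r - 5).

-(14s - 10r - 5)(s + 4r)(12s + 5r + 8)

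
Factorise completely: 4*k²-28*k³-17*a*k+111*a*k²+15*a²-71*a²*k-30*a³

Group: 5*a*(-6*a²-19*a*k+3*a+7*k²-k) - 4*k*(-6*a²-19*a*k+3*a+7*k²-k); both groups contain (-6*a²-19*a*k+3*a+7*k²-k), so (5*a-4*k) is a factor with cofactor -6*a²-19*a*k+3*a+7*k²-k.
The cofactor groups again: -6*a²-19*a*k+3*a+7*k²-k = -3*a*(2*a+7*k-1) + k*(2*a+7*k-1); both groups contain (2*a+7*k-1), giving -(3*a-k)*(2*a+7*k-1).

-(2*a+7*k-1)*(3*a-k)*(5*a-4*k)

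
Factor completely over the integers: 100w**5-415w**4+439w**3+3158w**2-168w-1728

(4w-3)(5w+4)(5w+9)(w**2-6w+16)

Trying the rational-root candidates, w = 3/4 is a root, giving the factor (4w-3) and quotient 25w**4-85w**3+46w**2+824w+576.
Continuing, w = -9/5 is a root, so (5w+9) is a factor; dividing leaves 5w**3-26w**2+56w+64.
Next, w = -4/5 is a root, so (5w+4) divides it; the quotient is w**2-6w+16.
The quadratic w**2-6w+16 has discriminant -28 < 0 and is irreducible over ℤ.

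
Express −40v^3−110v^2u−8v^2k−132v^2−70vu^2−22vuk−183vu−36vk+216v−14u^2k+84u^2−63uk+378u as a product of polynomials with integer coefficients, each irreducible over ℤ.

−(2v+2u+9)(4v+7u)(5v+k−6)

Group: 2v(−20v^2−35vu−4vk+24v−7uk+42u) + (2u+9)(−20v^2−35vu−4vk+24v−7uk+42u); both groups contain (−20v^2−35vu−4vk+24v−7uk+42u), so (2v+2u+9) is a factor with cofactor −20v^2−35vu−4vk+24v−7uk+42u.
The cofactor groups again: −20v^2−35vu−4vk+24v−7uk+42u = −4v(5v+k−6) − 7u(5v+k−6); both groups contain (5v+k−6), giving −(4v+7u)(5v+k−6).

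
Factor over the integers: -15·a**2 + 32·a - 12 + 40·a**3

Group as (40·a**3 + 32·a) + (-15·a**2 - 12) = 8·a·(5·a**2 + 4) - 3·(5·a**2 + 4).
Both groups share the factor (5·a**2 + 4).

(8·a - 3)·(5·a**2 + 4)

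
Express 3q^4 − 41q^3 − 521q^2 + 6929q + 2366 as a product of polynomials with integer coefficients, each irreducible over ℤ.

Testing divisors of the constant over divisors of the leading coefficient, q = 13 is a root, so (q − 13) is a factor; dividing leaves 3q^3 − 2q^2 − 547q − 182.
Continuing, q = −13 is a root, so (q + 13) divides it; the quotient is 3q^2 − 41q − 14.
The remaining quadratic factors as (3q + 1)(q − 14).

(3q + 1)(q + 13)(q − 13)(q − 14)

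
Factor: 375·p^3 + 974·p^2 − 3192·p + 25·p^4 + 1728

(5·p − 4)·(5·p − 6)·(p + 8)·(p + 9)

Testing divisors of the constant over divisors of the leading coefficient, p = 6/5 is a root, so (5·p − 6) divides it; the quotient is 5·p^3 + 81·p^2 + 292·p − 288.
Then p = −8 is a root, giving the factor (p + 8) and quotient 5·p^2 + 41·p − 36.
The remaining quadratic factors as (p + 9)(5·p − 4).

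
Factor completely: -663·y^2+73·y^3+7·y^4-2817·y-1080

(7·y+3)·(y+15)·(y+3)·(y-8)

Among the possible rational roots, y = -3/7 is a root, giving the factor (7·y+3) and quotient y^3+10·y^2-99·y-360.
Next, y = -15 is a root, so (y+15) is a factor; dividing leaves y^2-5·y-24.
The remaining quadratic factors as (y+3)(y-8).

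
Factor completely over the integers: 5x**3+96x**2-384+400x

By the rational root theorem, x = 4/5 is a root, giving the factor (5x-4) and quotient x**2+20x+96.
The remaining quadratic factors as (x+12)(x+8).

(5x-4)(x+12)(x+8)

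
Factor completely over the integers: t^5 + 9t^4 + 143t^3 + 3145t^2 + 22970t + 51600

(t + 5)(t + 6)(t + 8)(t^2 - 10t + 215)

Among the possible rational roots, t = -6 is a root, so (t + 6) divides it; the quotient is t^4 + 3t^3 + 125t^2 + 2395t + 8600.
Next, t = -5 is a root, giving the factor (t + 5) and quotient t^3 - 2t^2 + 135t + 1720.
Then t = -8 is a root, so (t + 8) divides it; the quotient is t^2 - 10t + 215.
The quadratic t^2 - 10t + 215 has discriminant -760 < 0 and is irreducible over ℤ.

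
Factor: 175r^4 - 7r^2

7r^2(5r + 1)(5r - 1)

Factor out 7r^2, leaving 25r^2 - 1, which is a difference of two squares.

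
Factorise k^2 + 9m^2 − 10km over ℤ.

Group: k(k − m) − 9m(k − m); both groups contain (k − m).

(k − 9m)(k − m)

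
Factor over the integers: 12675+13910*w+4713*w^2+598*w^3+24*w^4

By the rational root theorem, w = -13/2 is a root, so (2*w+13) is a factor; dividing leaves 12*w^3+221*w^2+920*w+975.
Next, w = -15/4 is a root, so (4*w+15) is a factor; dividing leaves 3*w^2+44*w+65.
The remaining quadratic factors as (w+13)(3*w+5).

(2*w+13)*(3*w+5)*(4*w+15)*(w+13)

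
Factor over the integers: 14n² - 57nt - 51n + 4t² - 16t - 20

Group: 14n(n - 4t - 4) + (-t + 5)(n - 4t - 4); both groups contain (n - 4t - 4).

(14n - t + 5)(n - 4t - 4)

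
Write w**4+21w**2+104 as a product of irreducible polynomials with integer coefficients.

Substitute u = w**2 to get a quadratic in u, then factor.
w**2+8 is irreducible over ℤ (always positive, so no real roots).
w**2+13 is irreducible over ℤ (always positive, so no real roots).

(w**2+13)(w**2+8)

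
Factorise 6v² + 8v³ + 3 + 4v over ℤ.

Group as (8v³ + 4v) + (6v² + 3) = 4v(2v² + 1) + 3(2v² + 1).
Both groups share the factor (2v² + 1).

(4v + 3)(2v² + 1)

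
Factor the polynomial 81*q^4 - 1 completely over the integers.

Write as (9*q^2)² − (1)², then factor 9*q^2 - 1 once more.

(3*q + 1)*(3*q - 1)*(9*q^2 + 1)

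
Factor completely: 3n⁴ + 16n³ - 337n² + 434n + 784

Among the possible rational roots, n = 7 is a root, so (n - 7) divides it; the quotient is 3n³ + 37n² - 78n - 112.
Continuing, n = -14 is a root, so (n + 14) divides it; the quotient is 3n² - 5n - 8.
The remaining quadratic factors as (n + 1)(3n - 8).

(3n - 8)(n + 1)(n + 14)(n - 7)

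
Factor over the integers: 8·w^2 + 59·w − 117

(8·w − 13)·(w + 9)

Need a pair with product 8·(−117) = −936 and sum 59: that's −13 and 72.
Split the middle term: 8·w^2 − 13·w + 72·w − 117 = w·(8·w − 13) + 9·(8·w − 13).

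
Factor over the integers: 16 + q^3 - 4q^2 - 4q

(q + 2)(q - 2)(q - 4)

Testing divisors of the constant over divisors of the leading coefficient, q = 2 is a root, so (q - 2) is a factor; dividing leaves q^2 - 2q - 8.
The remaining quadratic factors as (q - 4)(q + 2).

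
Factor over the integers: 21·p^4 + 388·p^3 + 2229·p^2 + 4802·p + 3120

(3·p + 13)·(7·p + 8)·(p + 10)·(p + 3)

Among the possible rational roots, p = −10 is a root, so (p + 10) is a factor; dividing leaves 21·p^3 + 178·p^2 + 449·p + 312.
Then p = −8/7 is a root, so (7·p + 8) is a factor; dividing leaves 3·p^2 + 22·p + 39.
The remaining quadratic factors as (p + 3)(3·p + 13).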